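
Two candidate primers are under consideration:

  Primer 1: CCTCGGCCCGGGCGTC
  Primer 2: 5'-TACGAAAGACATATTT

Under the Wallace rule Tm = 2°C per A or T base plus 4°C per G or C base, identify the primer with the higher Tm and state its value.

Primer 1, 60°C

Primer 1: A+T=2, G+C=14 → Tm = 2(2)+4(14) = 60°C
Primer 2: A+T=12, G+C=4 → Tm = 2(12)+4(4) = 40°C
60°C vs 40°C → primer 1 is higher.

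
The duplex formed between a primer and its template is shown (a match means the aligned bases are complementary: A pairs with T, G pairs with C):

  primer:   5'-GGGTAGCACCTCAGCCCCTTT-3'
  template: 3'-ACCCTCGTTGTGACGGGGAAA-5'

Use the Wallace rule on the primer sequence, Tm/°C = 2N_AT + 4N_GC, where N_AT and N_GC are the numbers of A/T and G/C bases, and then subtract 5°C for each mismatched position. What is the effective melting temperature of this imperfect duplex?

Primer base counts: A=3, T=5, G=5, C=8 → A+T=8, G+C=13
Perfect-match Tm = 2(8) + 4(13) = 16 + 52 = 68°C
Mismatches (positions where the bases are not complementary): 5 (at positions 1, 4, 9, 11, 13)
Effective Tm = 68 − 5×5 = 68 − 25 = 43°C

43°C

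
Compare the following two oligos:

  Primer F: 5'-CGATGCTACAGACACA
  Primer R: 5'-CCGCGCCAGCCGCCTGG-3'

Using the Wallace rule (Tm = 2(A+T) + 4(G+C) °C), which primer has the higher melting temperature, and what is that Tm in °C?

Primer R, 64°C

Primer F: A+T=8, G+C=8 → Tm = 2(8)+4(8) = 48°C
Primer R: A+T=2, G+C=15 → Tm = 2(2)+4(15) = 64°C
48°C vs 64°C → primer R is higher.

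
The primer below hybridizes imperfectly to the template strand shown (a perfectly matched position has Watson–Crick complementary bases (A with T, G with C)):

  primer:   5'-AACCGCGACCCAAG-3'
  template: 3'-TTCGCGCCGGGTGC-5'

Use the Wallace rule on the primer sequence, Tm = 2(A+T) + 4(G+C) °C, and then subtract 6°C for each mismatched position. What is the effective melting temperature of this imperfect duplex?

28°C

Primer base counts: A=5, T=0, G=3, C=6 → A+T=5, G+C=9
Perfect-match Tm = 2(5) + 4(9) = 10 + 36 = 46°C
Mismatches (positions where the bases are not complementary): 3 (at positions 3, 8, 13)
Effective Tm = 46 − 3×6 = 46 − 18 = 28°C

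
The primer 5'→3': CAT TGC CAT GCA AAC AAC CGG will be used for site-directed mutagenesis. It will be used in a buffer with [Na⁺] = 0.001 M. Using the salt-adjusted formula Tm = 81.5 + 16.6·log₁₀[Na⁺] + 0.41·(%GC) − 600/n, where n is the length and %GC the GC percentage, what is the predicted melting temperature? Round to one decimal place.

Length n = 21. Scanning the sequence gives A=7, G=4, C=7, T=3.
G+C = 11, so %GC = 11/21 × 100 = 52.381%
Salt term: 16.6 × (-3) = -49.8
GC term: 0.41 × 52.381 = 21.476; length term: −600/21 = −28.571
Tm = 81.5 + (-49.8) + 21.476 − 28.571 = 24.605 → 24.6°C

24.6°C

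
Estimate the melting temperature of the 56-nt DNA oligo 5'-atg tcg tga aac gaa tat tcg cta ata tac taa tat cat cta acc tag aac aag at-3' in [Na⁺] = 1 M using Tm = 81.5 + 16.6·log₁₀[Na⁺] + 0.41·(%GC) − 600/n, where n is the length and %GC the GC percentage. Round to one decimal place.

83.2°C

Length n = 56. Base counts: T=16, A=23, G=7, C=10
G+C = 17, so %GC = 17/56 × 100 = 30.357%
Salt term: 16.6 × (0) = 0
GC term: 0.41 × 30.357 = 12.446; length term: −600/56 = −10.714
Tm = 81.5 + (0) + 12.446 − 10.714 = 83.232 → 83.2°C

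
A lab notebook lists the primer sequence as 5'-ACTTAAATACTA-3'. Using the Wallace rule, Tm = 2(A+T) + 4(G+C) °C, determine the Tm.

28°C

Base counts: T=4, C=2, A=6, G=0
So N_AT = 10 and N_GC = 2.
Tm = 4·2 + 2·10 = 8 + 20 = 28°C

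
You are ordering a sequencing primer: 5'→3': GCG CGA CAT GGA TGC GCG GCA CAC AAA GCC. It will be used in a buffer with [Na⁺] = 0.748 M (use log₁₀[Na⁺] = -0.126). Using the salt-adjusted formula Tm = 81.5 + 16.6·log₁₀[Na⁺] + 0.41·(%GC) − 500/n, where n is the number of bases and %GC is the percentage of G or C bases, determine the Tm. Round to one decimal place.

90.1°C

Length n = 30. T=2, G=10, A=8, C=10
G+C = 20, so %GC = 20/30 × 100 = 66.667%
Salt term: 16.6 × (-0.126) = -2.092
GC term: 0.41 × 66.667 = 27.333; length term: −500/30 = −16.667
Tm = 81.5 + (-2.092) + 27.333 − 16.667 = 90.074 → 90.1°C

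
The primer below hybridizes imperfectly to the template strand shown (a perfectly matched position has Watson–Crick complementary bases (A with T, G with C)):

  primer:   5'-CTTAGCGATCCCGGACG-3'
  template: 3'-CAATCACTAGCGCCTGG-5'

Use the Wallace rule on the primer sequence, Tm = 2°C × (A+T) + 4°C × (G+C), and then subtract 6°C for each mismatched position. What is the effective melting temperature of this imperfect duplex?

32°C

Primer base counts: A=3, T=3, G=5, C=6 → A+T=6, G+C=11
Perfect-match Tm = 2(6) + 4(11) = 12 + 44 = 56°C
Mismatches (positions where the bases are not complementary): 4 (at positions 1, 6, 11, 17)
Effective Tm = 56 − 4×6 = 56 − 24 = 32°C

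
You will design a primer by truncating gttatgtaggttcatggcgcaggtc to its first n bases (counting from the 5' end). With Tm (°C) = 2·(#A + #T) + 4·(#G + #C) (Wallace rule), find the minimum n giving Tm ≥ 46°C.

First 16 bases: GTTATGTAGGTTCATG → Tm = 44°C (< 46°C)
First 17 bases: GTTATGTAGGTTCATGG → Tm = 48°C (≥ 46°C)
Each additional base adds 2°C (A/T) or 4°C (G/C), so Tm is non-decreasing in n; n = 17 is the first length to reach 46°C.

n = 17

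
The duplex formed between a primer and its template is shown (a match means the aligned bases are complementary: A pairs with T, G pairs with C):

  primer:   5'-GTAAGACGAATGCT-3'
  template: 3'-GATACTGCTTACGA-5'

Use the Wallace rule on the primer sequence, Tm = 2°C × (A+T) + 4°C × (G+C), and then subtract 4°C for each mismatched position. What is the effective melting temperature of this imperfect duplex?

32°C

Primer base counts: A=5, T=3, G=4, C=2 → A+T=8, G+C=6
Perfect-match Tm = 2(8) + 4(6) = 16 + 24 = 40°C
Mismatches (positions where the bases are not complementary): 2 (at positions 1, 4)
Effective Tm = 40 − 2×4 = 40 − 8 = 32°C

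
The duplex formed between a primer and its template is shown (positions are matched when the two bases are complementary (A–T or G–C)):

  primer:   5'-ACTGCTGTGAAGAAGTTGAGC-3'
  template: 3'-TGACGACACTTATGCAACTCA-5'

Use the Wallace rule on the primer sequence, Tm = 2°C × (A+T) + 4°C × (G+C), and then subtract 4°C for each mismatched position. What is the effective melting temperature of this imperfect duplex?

Primer base counts: A=6, T=5, G=7, C=3 → A+T=11, G+C=10
Perfect-match Tm = 2(11) + 4(10) = 22 + 40 = 62°C
Mismatches (positions where the bases are not complementary): 3 (at positions 12, 14, 21)
Effective Tm = 62 − 3×4 = 62 − 12 = 50°C

50°C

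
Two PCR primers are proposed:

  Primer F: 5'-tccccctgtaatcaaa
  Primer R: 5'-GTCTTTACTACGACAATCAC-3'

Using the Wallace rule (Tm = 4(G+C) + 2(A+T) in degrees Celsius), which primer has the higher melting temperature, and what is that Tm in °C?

Primer R, 56°C

Primer F: A+T=9, G+C=7 → Tm = 2(9)+4(7) = 46°C
Primer R: A+T=12, G+C=8 → Tm = 2(12)+4(8) = 56°C
46°C vs 56°C → primer R is higher.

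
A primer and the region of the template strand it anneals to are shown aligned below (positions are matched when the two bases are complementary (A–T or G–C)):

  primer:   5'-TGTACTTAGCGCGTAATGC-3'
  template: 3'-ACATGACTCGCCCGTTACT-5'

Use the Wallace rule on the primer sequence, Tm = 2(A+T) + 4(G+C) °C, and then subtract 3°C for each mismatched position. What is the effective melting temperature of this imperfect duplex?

44°C

Primer base counts: A=4, T=6, G=5, C=4 → A+T=10, G+C=9
Perfect-match Tm = 2(10) + 4(9) = 20 + 36 = 56°C
Mismatches (positions where the bases are not complementary): 4 (at positions 7, 12, 14, 19)
Effective Tm = 56 − 4×3 = 56 − 12 = 44°C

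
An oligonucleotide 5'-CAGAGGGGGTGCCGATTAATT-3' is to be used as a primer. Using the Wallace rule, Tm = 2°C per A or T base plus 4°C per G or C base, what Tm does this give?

Scanning the sequence gives G=8, T=5, A=5, C=3.
AT pairs contribute 10, GC pairs contribute 11.
Tm = 4·11 + 2·10 = 44 + 20 = 64°C

64°C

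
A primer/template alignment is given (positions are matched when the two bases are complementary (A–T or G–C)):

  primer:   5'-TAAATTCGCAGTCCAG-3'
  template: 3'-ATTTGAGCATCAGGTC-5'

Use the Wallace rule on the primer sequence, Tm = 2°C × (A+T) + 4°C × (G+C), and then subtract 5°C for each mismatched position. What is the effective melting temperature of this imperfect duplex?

36°C

Primer base counts: A=5, T=4, G=3, C=4 → A+T=9, G+C=7
Perfect-match Tm = 2(9) + 4(7) = 18 + 28 = 46°C
Mismatches (positions where the bases are not complementary): 2 (at positions 5, 9)
Effective Tm = 46 − 2×5 = 46 − 10 = 36°C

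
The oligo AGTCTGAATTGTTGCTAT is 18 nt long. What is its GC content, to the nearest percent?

33%

C=2, A=4, T=8, G=4
G+C = 4 + 2 = 6 out of 18 bases
%GC = 6/18 × 100 = 33.33% ≈ 33%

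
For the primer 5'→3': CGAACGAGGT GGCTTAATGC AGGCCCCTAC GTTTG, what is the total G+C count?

20

Counting bases: A=7, T=8, G=11, C=9
G+C = 11 + 9 = 20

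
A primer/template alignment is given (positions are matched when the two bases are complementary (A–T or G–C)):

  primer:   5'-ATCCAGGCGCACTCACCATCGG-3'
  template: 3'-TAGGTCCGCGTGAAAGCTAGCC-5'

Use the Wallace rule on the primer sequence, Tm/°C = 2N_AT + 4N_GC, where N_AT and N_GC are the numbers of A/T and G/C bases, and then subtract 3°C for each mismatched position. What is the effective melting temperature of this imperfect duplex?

Primer base counts: A=5, T=3, G=5, C=9 → A+T=8, G+C=14
Perfect-match Tm = 2(8) + 4(14) = 16 + 56 = 72°C
Mismatches (positions where the bases are not complementary): 3 (at positions 14, 15, 17)
Effective Tm = 72 − 3×3 = 72 − 9 = 63°C

63°C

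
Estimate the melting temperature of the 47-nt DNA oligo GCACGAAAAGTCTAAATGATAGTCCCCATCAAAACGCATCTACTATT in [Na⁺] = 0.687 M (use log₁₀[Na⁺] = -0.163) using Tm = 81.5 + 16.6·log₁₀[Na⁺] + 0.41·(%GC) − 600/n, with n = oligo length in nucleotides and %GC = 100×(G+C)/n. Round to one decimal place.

Length n = 47. Base counts: G=6, T=11, C=12, A=18
G+C = 18, so %GC = 18/47 × 100 = 38.298%
Salt term: 16.6 × (-0.163) = -2.706
GC term: 0.41 × 38.298 = 15.702; length term: −600/47 = −12.766
Tm = 81.5 + (-2.706) + 15.702 − 12.766 = 81.73 → 81.7°C

81.7°C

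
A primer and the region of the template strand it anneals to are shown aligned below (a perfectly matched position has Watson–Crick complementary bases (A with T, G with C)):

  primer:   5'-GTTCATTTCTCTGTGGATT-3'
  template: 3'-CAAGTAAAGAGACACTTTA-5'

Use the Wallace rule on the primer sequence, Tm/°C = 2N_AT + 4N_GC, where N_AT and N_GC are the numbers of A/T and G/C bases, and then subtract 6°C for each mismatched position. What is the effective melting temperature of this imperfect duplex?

Primer base counts: A=2, T=10, G=4, C=3 → A+T=12, G+C=7
Perfect-match Tm = 2(12) + 4(7) = 24 + 28 = 52°C
Mismatches (positions where the bases are not complementary): 2 (at positions 16, 18)
Effective Tm = 52 − 2×6 = 52 − 12 = 40°C

40°C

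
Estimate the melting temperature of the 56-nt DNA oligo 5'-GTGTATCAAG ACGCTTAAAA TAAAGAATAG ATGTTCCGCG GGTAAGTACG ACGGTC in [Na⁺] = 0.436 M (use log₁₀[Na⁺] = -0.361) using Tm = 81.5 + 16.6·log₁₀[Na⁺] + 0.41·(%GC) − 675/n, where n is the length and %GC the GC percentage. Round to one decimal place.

Length n = 56. G=15, T=13, C=9, A=19
G+C = 24, so %GC = 24/56 × 100 = 42.857%
Salt term: 16.6 × (-0.361) = -5.993
GC term: 0.41 × 42.857 = 17.571; length term: −675/56 = −12.054
Tm = 81.5 + (-5.993) + 17.571 − 12.054 = 81.024 → 81.0°C

81.0°C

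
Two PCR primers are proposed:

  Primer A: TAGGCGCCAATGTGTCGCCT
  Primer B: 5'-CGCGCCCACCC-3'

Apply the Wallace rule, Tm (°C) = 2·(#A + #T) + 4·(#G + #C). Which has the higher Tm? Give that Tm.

Primer A, 64°C

Primer A: A+T=8, G+C=12 → Tm = 2(8)+4(12) = 64°C
Primer B: A+T=1, G+C=10 → Tm = 2(1)+4(10) = 42°C
64°C vs 42°C → primer A is higher.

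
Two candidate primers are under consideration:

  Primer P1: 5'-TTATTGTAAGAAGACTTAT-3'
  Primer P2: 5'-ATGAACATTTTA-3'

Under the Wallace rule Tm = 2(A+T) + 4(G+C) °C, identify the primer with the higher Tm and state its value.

Primer P1: A+T=15, G+C=4 → Tm = 2(15)+4(4) = 46°C
Primer P2: A+T=10, G+C=2 → Tm = 2(10)+4(2) = 28°C
46°C vs 28°C → primer P1 is higher.

Primer P1, 46°C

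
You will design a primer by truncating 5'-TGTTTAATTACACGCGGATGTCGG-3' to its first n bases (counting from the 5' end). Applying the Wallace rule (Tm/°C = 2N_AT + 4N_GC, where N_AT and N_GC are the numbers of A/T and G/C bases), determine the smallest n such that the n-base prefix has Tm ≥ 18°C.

n = 8

First 7 bases: TGTTTAA → Tm = 16°C (< 18°C)
First 8 bases: TGTTTAAT → Tm = 18°C (≥ 18°C)
Each additional base adds 2°C (A/T) or 4°C (G/C), so Tm is non-decreasing in n; n = 8 is the first length to reach 18°C.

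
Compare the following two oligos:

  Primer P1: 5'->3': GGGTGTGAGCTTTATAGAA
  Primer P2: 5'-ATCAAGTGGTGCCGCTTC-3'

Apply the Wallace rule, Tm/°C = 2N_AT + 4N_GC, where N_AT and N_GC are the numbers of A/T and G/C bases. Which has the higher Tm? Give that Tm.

Primer P2, 56°C

Primer P1: A+T=11, G+C=8 → Tm = 2(11)+4(8) = 54°C
Primer P2: A+T=8, G+C=10 → Tm = 2(8)+4(10) = 56°C
54°C vs 56°C → primer P2 is higher.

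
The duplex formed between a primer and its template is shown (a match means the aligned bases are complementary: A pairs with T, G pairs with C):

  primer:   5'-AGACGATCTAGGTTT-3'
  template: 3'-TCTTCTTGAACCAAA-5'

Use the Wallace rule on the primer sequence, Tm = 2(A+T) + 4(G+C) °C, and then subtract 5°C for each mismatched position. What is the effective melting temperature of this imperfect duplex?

27°C

Primer base counts: A=4, T=5, G=4, C=2 → A+T=9, G+C=6
Perfect-match Tm = 2(9) + 4(6) = 18 + 24 = 42°C
Mismatches (positions where the bases are not complementary): 3 (at positions 4, 7, 10)
Effective Tm = 42 − 3×5 = 42 − 15 = 27°C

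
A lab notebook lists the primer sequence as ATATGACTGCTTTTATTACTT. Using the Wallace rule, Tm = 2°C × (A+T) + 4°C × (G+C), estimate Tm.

Base counts: G=2, A=5, T=11, C=3
AT pairs contribute 16, GC pairs contribute 5.
Tm = 2×16 + 4×5 = 52°C

52°C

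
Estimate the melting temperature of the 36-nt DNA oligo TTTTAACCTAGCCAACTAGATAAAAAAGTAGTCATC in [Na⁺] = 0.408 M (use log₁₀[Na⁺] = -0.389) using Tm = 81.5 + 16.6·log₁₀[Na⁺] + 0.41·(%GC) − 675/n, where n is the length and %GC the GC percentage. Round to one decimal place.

Length n = 36. Base counts: A=15, G=4, T=10, C=7
G+C = 11, so %GC = 11/36 × 100 = 30.556%
Salt term: 16.6 × (-0.389) = -6.457
GC term: 0.41 × 30.556 = 12.528; length term: −675/36 = −18.75
Tm = 81.5 + (-6.457) + 12.528 − 18.75 = 68.821 → 68.8°C

68.8°C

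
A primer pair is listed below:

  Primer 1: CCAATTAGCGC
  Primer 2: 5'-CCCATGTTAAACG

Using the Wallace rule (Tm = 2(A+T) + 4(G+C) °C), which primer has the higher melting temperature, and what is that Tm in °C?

Primer 1: A+T=5, G+C=6 → Tm = 2(5)+4(6) = 34°C
Primer 2: A+T=7, G+C=6 → Tm = 2(7)+4(6) = 38°C
34°C vs 38°C → primer 2 is higher.

Primer 2, 38°C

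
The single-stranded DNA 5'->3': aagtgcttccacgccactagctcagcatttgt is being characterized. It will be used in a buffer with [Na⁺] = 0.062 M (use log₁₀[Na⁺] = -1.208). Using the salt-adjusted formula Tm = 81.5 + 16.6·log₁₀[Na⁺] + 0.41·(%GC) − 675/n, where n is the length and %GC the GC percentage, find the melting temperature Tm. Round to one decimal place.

Length n = 32. T=9, A=7, G=6, C=10
G+C = 16, so %GC = 16/32 × 100 = 50%
Salt term: 16.6 × (-1.208) = -20.053
GC term: 0.41 × 50 = 20.5; length term: −675/32 = −21.094
Tm = 81.5 + (-20.053) + 20.5 − 21.094 = 60.853 → 60.9°C

60.9°C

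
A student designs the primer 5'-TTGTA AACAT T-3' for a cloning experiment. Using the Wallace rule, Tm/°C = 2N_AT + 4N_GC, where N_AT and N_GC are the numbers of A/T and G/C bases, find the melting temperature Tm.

26°C

Scanning the sequence gives A=4, G=1, C=1, T=5.
A+T = 9, G+C = 2
Tm = 4·2 + 2·9 = 8 + 18 = 26°C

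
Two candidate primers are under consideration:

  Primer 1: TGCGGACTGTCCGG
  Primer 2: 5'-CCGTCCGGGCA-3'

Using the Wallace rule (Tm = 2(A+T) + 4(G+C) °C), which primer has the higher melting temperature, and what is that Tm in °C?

Primer 1, 48°C

Primer 1: A+T=4, G+C=10 → Tm = 2(4)+4(10) = 48°C
Primer 2: A+T=2, G+C=9 → Tm = 2(2)+4(9) = 40°C
48°C vs 40°C → primer 1 is higher.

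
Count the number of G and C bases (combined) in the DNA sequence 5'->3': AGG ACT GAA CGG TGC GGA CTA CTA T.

13

Base counts: T=5, A=7, G=8, C=5
G+C = 8 + 5 = 13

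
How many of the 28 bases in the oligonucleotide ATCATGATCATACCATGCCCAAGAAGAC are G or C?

12

Scanning the sequence gives T=5, C=8, A=11, G=4.
Total G or C: 4 + 8 = 12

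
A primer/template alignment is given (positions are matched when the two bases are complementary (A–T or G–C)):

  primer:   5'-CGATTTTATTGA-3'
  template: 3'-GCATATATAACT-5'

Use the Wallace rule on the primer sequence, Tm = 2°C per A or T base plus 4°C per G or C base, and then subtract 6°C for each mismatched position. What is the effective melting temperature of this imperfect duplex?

12°C

Primer base counts: A=3, T=6, G=2, C=1 → A+T=9, G+C=3
Perfect-match Tm = 2(9) + 4(3) = 18 + 12 = 30°C
Mismatches (positions where the bases are not complementary): 3 (at positions 3, 4, 6)
Effective Tm = 30 − 3×6 = 30 − 18 = 12°C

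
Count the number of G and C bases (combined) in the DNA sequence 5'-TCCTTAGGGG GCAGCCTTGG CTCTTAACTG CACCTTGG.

22

Base counts: A=5, T=11, C=11, G=11
Total G or C: 11 + 11 = 22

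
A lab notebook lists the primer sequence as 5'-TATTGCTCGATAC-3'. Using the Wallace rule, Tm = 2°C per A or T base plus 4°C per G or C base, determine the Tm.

36°C

Counting bases: G=2, T=5, A=3, C=3
AT pairs contribute 8, GC pairs contribute 5.
Tm = 2×8 + 4×5 = 36°C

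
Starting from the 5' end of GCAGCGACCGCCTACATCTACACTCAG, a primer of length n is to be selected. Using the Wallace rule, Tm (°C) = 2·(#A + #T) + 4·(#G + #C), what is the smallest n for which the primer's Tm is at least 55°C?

First 16 bases: GCAGCGACCGCCTACA → Tm = 54°C (< 55°C)
First 17 bases: GCAGCGACCGCCTACAT → Tm = 56°C (≥ 55°C)
Since every base adds ≥2°C, Tm only increases with n, so the threshold is first crossed at n = 17.

n = 17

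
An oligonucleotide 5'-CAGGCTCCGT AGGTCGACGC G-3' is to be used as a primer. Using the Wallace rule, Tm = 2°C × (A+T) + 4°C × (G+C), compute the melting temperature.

72°C

Scanning the sequence gives C=7, A=3, G=8, T=3.
A+T = 6, G+C = 15
Tm = 2(6) + 4(15) = 12 + 60 = 72°C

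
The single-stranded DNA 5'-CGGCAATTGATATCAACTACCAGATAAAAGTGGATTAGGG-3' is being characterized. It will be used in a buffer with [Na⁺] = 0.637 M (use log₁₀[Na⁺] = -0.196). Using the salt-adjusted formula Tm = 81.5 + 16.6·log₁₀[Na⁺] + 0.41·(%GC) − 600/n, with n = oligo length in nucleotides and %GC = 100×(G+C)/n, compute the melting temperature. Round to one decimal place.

79.6°C

Length n = 40. A=15, T=9, G=10, C=6
G+C = 16, so %GC = 16/40 × 100 = 40%
Salt term: 16.6 × (-0.196) = -3.254
GC term: 0.41 × 40 = 16.4; length term: −600/40 = −15
Tm = 81.5 + (-3.254) + 16.4 − 15 = 79.646 → 79.6°C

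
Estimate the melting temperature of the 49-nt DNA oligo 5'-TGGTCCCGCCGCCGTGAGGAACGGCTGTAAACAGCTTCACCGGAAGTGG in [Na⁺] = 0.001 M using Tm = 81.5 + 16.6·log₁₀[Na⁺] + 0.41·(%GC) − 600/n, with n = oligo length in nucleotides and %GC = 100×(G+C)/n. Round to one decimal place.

Length n = 49. A=10, G=17, T=8, C=14
G+C = 31, so %GC = 31/49 × 100 = 63.265%
Salt term: 16.6 × (-3) = -49.8
GC term: 0.41 × 63.265 = 25.939; length term: −600/49 = −12.245
Tm = 81.5 + (-49.8) + 25.939 − 12.245 = 45.394 → 45.4°C

45.4°C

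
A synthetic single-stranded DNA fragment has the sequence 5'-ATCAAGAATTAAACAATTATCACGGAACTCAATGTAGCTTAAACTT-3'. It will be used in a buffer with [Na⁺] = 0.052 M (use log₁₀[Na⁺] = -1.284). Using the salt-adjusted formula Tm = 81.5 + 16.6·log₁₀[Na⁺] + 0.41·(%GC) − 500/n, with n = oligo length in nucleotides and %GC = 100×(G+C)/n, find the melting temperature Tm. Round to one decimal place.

Length n = 46. Base counts: A=20, T=13, C=8, G=5
G+C = 13, so %GC = 13/46 × 100 = 28.261%
Salt term: 16.6 × (-1.284) = -21.314
GC term: 0.41 × 28.261 = 11.587; length term: −500/46 = −10.87
Tm = 81.5 + (-21.314) + 11.587 − 10.87 = 60.903 → 60.9°C

60.9°C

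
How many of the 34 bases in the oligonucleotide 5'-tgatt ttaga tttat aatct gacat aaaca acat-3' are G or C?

7

Counting bases: A=14, G=3, T=13, C=4
G+C = 3 + 4 = 7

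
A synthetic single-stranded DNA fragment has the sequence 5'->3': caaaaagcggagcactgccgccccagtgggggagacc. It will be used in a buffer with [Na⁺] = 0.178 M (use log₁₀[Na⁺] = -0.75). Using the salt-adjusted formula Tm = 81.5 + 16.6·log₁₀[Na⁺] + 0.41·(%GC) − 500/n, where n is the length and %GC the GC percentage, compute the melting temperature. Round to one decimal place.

83.2°C

Length n = 37. G=13, T=2, A=10, C=12
G+C = 25, so %GC = 25/37 × 100 = 67.568%
Salt term: 16.6 × (-0.75) = -12.45
GC term: 0.41 × 67.568 = 27.703; length term: −500/37 = −13.514
Tm = 81.5 + (-12.45) + 27.703 − 13.514 = 83.239 → 83.2°C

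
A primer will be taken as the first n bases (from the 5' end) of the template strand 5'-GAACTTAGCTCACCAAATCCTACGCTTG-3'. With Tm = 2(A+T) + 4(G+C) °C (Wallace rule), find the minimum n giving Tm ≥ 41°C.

First 13 bases: GAACTTAGCTCAC → Tm = 38°C (< 41°C)
First 14 bases: GAACTTAGCTCACC → Tm = 42°C (≥ 41°C)
Since every base adds ≥2°C, Tm only increases with n, so the threshold is first crossed at n = 14.

n = 14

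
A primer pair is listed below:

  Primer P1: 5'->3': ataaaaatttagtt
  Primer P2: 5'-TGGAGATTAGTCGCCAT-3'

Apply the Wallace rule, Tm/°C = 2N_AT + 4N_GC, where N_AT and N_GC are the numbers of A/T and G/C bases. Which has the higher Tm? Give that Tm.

Primer P2, 50°C

Primer P1: A+T=13, G+C=1 → Tm = 2(13)+4(1) = 30°C
Primer P2: A+T=9, G+C=8 → Tm = 2(9)+4(8) = 50°C
30°C vs 50°C → primer P2 is higher.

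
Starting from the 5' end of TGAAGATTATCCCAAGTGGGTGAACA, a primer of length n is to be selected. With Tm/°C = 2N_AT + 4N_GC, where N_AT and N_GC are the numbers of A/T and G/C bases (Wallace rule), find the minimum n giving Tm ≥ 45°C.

n = 17

First 16 bases: TGAAGATTATCCCAAG → Tm = 44°C (< 45°C)
First 17 bases: TGAAGATTATCCCAAGT → Tm = 46°C (≥ 45°C)
Each additional base adds 2°C (A/T) or 4°C (G/C), so Tm is non-decreasing in n; n = 17 is the first length to reach 45°C.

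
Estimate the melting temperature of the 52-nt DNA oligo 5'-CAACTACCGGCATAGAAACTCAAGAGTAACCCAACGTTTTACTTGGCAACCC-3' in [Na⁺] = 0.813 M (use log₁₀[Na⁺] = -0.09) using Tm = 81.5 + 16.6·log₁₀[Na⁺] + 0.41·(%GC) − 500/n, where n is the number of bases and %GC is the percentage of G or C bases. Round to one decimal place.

Length n = 52. Base counts: C=16, A=18, G=8, T=10
G+C = 24, so %GC = 24/52 × 100 = 46.154%
Salt term: 16.6 × (-0.09) = -1.494
GC term: 0.41 × 46.154 = 18.923; length term: −500/52 = −9.615
Tm = 81.5 + (-1.494) + 18.923 − 9.615 = 89.314 → 89.3°C

89.3°C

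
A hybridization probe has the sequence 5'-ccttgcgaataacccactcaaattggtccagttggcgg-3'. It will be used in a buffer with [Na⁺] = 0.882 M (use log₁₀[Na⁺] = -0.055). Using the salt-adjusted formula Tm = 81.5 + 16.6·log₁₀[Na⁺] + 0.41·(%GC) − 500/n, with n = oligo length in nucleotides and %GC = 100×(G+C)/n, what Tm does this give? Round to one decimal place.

89.0°C

Length n = 38. Counting bases: T=9, C=11, G=9, A=9
G+C = 20, so %GC = 20/38 × 100 = 52.632%
Salt term: 16.6 × (-0.055) = -0.913
GC term: 0.41 × 52.632 = 21.579; length term: −500/38 = −13.158
Tm = 81.5 + (-0.913) + 21.579 − 13.158 = 89.008 → 89.0°C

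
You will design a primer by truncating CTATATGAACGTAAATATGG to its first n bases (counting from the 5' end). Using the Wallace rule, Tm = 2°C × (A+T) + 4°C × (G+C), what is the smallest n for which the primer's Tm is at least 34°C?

First 12 bases: CTATATGAACGT → Tm = 32°C (< 34°C)
First 13 bases: CTATATGAACGTA → Tm = 34°C (≥ 34°C)
Each additional base adds 2°C (A/T) or 4°C (G/C), so Tm is non-decreasing in n; n = 13 is the first length to reach 34°C.

n = 13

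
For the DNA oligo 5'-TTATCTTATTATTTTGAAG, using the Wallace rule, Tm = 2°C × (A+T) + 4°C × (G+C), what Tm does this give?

44°C

Base counts: G=2, T=11, A=5, C=1
AT pairs contribute 16, GC pairs contribute 3.
Tm = 4·3 + 2·16 = 12 + 32 = 44°C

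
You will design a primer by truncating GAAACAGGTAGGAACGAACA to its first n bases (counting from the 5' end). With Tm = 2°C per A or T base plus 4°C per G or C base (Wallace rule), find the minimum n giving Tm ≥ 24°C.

First 7 bases: GAAACAG → Tm = 20°C (< 24°C)
First 8 bases: GAAACAGG → Tm = 24°C (≥ 24°C)
Since every base adds ≥2°C, Tm only increases with n, so the threshold is first crossed at n = 8.

n = 8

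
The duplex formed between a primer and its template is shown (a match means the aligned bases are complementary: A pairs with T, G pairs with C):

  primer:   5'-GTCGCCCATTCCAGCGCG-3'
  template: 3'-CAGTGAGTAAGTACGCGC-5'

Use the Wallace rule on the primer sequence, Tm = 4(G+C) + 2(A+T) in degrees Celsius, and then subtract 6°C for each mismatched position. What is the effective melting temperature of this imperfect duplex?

Primer base counts: A=2, T=3, G=5, C=8 → A+T=5, G+C=13
Perfect-match Tm = 2(5) + 4(13) = 10 + 52 = 62°C
Mismatches (positions where the bases are not complementary): 4 (at positions 4, 6, 12, 13)
Effective Tm = 62 − 4×6 = 62 − 24 = 38°C

38°C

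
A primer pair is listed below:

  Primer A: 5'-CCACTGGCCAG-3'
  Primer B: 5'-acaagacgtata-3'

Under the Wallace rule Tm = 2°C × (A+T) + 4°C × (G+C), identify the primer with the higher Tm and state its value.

Primer A, 38°C

Primer A: A+T=3, G+C=8 → Tm = 2(3)+4(8) = 38°C
Primer B: A+T=8, G+C=4 → Tm = 2(8)+4(4) = 32°C
38°C vs 32°C → primer A is higher.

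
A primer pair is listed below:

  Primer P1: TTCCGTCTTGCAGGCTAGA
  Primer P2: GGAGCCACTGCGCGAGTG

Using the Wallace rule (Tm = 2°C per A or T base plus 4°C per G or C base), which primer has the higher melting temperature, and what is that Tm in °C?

Primer P2, 62°C

Primer P1: A+T=9, G+C=10 → Tm = 2(9)+4(10) = 58°C
Primer P2: A+T=5, G+C=13 → Tm = 2(5)+4(13) = 62°C
58°C vs 62°C → primer P2 is higher.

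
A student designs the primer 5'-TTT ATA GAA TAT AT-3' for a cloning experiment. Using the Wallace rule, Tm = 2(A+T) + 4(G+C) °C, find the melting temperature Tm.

30°C

T=7, A=6, C=0, G=1
AT pairs contribute 13, GC pairs contribute 1.
Tm = 2×13 + 4×1 = 30°C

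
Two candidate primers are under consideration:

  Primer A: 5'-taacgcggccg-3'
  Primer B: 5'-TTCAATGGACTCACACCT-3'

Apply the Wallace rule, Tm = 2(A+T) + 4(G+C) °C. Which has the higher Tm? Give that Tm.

Primer B, 52°C

Primer A: A+T=3, G+C=8 → Tm = 2(3)+4(8) = 38°C
Primer B: A+T=10, G+C=8 → Tm = 2(10)+4(8) = 52°C
38°C vs 52°C → primer B is higher.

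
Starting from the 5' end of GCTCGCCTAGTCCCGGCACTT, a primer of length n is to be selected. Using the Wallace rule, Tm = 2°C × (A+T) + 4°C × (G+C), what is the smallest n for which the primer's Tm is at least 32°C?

n = 10

First 9 bases: GCTCGCCTA → Tm = 30°C (< 32°C)
First 10 bases: GCTCGCCTAG → Tm = 34°C (≥ 32°C)
Each additional base adds 2°C (A/T) or 4°C (G/C), so Tm is non-decreasing in n; n = 10 is the first length to reach 32°C.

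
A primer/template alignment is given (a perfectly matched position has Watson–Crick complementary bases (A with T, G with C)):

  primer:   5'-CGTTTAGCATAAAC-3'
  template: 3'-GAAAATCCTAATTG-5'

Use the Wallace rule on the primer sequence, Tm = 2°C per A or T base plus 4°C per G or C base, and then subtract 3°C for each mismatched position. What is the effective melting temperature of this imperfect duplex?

Primer base counts: A=5, T=4, G=2, C=3 → A+T=9, G+C=5
Perfect-match Tm = 2(9) + 4(5) = 18 + 20 = 38°C
Mismatches (positions where the bases are not complementary): 3 (at positions 2, 8, 11)
Effective Tm = 38 − 3×3 = 38 − 9 = 29°C

29°C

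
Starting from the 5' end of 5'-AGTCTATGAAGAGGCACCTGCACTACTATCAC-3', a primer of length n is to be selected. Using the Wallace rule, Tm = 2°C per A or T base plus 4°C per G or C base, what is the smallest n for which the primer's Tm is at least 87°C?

n = 30

First 29 bases: AGTCTATGAAGAGGCACCTGCACTACTAT → Tm = 84°C (< 87°C)
First 30 bases: AGTCTATGAAGAGGCACCTGCACTACTATC → Tm = 88°C (≥ 87°C)
Since every base adds ≥2°C, Tm only increases with n, so the threshold is first crossed at n = 30.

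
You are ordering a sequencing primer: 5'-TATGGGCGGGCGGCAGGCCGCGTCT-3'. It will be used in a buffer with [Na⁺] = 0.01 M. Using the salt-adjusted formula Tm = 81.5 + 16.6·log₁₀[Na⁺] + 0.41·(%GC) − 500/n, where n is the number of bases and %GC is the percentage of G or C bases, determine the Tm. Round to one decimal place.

59.5°C

Length n = 25. Base counts: C=7, T=4, A=2, G=12
G+C = 19, so %GC = 19/25 × 100 = 76%
Salt term: 16.6 × (-2) = -33.2
GC term: 0.41 × 76 = 31.16; length term: −500/25 = −20
Tm = 81.5 + (-33.2) + 31.16 − 20 = 59.46 → 59.5°C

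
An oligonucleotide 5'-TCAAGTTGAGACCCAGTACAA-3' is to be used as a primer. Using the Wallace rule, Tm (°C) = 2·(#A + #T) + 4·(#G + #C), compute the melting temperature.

60°C

Scanning the sequence gives G=4, C=5, T=4, A=8.
A+T = 12, G+C = 9
Tm = 4·9 + 2·12 = 36 + 24 = 60°C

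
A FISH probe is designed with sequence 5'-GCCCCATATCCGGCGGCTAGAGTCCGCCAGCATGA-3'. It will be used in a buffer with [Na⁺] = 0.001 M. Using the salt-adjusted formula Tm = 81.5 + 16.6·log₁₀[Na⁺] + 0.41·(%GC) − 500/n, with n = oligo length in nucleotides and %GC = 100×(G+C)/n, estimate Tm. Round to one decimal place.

44.4°C

Length n = 35. Base counts: G=10, T=5, A=7, C=13
G+C = 23, so %GC = 23/35 × 100 = 65.714%
Salt term: 16.6 × (-3) = -49.8
GC term: 0.41 × 65.714 = 26.943; length term: −500/35 = −14.286
Tm = 81.5 + (-49.8) + 26.943 − 14.286 = 44.357 → 44.4°C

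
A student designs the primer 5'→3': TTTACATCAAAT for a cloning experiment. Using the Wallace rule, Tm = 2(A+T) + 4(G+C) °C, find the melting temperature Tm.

Scanning the sequence gives G=0, C=2, A=5, T=5.
A+T = 10, G+C = 2
Tm = 2×10 + 4×2 = 28°C

28°C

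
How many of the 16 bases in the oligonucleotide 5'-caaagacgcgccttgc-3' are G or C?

10

Counting bases: T=2, G=4, A=4, C=6
Total G or C: 4 + 6 = 10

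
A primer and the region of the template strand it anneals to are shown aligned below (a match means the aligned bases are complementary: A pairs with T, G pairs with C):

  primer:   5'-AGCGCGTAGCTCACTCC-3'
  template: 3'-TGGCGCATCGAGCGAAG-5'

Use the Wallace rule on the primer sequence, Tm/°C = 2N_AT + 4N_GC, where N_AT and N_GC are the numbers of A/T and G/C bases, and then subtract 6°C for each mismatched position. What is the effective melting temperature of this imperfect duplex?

Primer base counts: A=3, T=3, G=4, C=7 → A+T=6, G+C=11
Perfect-match Tm = 2(6) + 4(11) = 12 + 44 = 56°C
Mismatches (positions where the bases are not complementary): 3 (at positions 2, 13, 16)
Effective Tm = 56 − 3×6 = 56 − 18 = 38°C

38°C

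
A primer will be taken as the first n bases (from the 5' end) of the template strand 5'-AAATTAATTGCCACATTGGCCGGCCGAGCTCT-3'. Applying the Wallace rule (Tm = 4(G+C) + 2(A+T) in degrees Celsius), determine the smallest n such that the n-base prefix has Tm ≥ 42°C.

n = 17

First 16 bases: AAATTAATTGCCACAT → Tm = 40°C (< 42°C)
First 17 bases: AAATTAATTGCCACATT → Tm = 42°C (≥ 42°C)
Since every base adds ≥2°C, Tm only increases with n, so the threshold is first crossed at n = 17.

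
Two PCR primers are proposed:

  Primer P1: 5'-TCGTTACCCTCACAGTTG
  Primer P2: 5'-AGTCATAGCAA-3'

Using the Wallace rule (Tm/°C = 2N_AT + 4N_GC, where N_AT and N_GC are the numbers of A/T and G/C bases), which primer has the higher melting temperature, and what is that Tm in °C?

Primer P1, 54°C

Primer P1: A+T=9, G+C=9 → Tm = 2(9)+4(9) = 54°C
Primer P2: A+T=7, G+C=4 → Tm = 2(7)+4(4) = 30°C
54°C vs 30°C → primer P1 is higher.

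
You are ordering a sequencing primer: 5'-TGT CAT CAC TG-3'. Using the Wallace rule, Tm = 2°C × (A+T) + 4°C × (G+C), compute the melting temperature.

Base counts: C=3, A=2, G=2, T=4
So N_AT = 6 and N_GC = 5.
Tm = 2(6) + 4(5) = 12 + 20 = 32°C

32°C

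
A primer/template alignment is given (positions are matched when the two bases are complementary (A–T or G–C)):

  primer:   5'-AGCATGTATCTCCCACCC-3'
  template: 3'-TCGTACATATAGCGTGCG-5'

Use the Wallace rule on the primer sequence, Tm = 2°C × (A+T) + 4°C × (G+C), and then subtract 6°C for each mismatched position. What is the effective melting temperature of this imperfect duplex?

Primer base counts: A=4, T=4, G=2, C=8 → A+T=8, G+C=10
Perfect-match Tm = 2(8) + 4(10) = 16 + 40 = 56°C
Mismatches (positions where the bases are not complementary): 3 (at positions 10, 13, 17)
Effective Tm = 56 − 3×6 = 56 − 18 = 38°C

38°C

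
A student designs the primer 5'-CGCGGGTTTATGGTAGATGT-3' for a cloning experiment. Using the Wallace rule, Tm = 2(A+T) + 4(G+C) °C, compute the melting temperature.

60°C

T=7, A=3, G=8, C=2
AT pairs contribute 10, GC pairs contribute 10.
Tm = 2×10 + 4×10 = 60°C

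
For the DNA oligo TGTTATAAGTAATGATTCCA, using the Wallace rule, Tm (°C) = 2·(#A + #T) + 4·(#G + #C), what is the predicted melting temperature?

50°C

T=8, G=3, A=7, C=2
AT pairs contribute 15, GC pairs contribute 5.
Tm = 2×15 + 4×5 = 50°C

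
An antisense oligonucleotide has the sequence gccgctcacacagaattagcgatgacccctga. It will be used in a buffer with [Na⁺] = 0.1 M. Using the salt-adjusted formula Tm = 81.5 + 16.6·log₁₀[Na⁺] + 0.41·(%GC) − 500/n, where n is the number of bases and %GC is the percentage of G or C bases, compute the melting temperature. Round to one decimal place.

Length n = 32. Base counts: T=5, C=11, A=9, G=7
G+C = 18, so %GC = 18/32 × 100 = 56.25%
Salt term: 16.6 × (-1) = -16.6
GC term: 0.41 × 56.25 = 23.062; length term: −500/32 = −15.625
Tm = 81.5 + (-16.6) + 23.062 − 15.625 = 72.337 → 72.3°C

72.3°C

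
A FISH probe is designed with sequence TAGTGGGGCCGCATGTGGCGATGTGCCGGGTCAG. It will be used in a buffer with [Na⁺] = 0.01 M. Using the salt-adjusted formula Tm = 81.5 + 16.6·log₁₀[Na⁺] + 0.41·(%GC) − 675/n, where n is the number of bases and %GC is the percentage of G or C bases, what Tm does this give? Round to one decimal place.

56.2°C

Length n = 34. A=4, C=7, G=16, T=7
G+C = 23, so %GC = 23/34 × 100 = 67.647%
Salt term: 16.6 × (-2) = -33.2
GC term: 0.41 × 67.647 = 27.735; length term: −675/34 = −19.853
Tm = 81.5 + (-33.2) + 27.735 − 19.853 = 56.182 → 56.2°C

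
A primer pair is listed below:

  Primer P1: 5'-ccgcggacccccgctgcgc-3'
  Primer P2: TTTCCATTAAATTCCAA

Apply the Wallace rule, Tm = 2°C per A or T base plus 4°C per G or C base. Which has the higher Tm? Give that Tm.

Primer P1, 72°C

Primer P1: A+T=2, G+C=17 → Tm = 2(2)+4(17) = 72°C
Primer P2: A+T=13, G+C=4 → Tm = 2(13)+4(4) = 42°C
72°C vs 42°C → primer P1 is higher.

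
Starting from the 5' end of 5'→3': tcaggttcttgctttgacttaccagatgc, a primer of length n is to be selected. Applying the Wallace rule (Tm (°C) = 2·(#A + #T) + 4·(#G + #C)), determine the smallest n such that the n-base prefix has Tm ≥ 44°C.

First 15 bases: TCAGGTTCTTGCTTT → Tm = 42°C (< 44°C)
First 16 bases: TCAGGTTCTTGCTTTG → Tm = 46°C (≥ 44°C)
Each additional base adds 2°C (A/T) or 4°C (G/C), so Tm is non-decreasing in n; n = 16 is the first length to reach 44°C.

n = 16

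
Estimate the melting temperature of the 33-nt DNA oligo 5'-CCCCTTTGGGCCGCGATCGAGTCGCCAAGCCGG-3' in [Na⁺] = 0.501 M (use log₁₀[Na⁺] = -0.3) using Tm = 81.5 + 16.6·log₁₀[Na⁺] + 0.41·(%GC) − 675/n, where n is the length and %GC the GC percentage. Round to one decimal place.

85.9°C

Length n = 33. T=5, A=4, G=11, C=13
G+C = 24, so %GC = 24/33 × 100 = 72.727%
Salt term: 16.6 × (-0.3) = -4.98
GC term: 0.41 × 72.727 = 29.818; length term: −675/33 = −20.455
Tm = 81.5 + (-4.98) + 29.818 − 20.455 = 85.883 → 85.9°C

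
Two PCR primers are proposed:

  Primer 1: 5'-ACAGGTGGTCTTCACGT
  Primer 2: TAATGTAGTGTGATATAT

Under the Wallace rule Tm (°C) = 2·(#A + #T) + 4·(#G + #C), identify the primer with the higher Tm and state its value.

Primer 1, 52°C

Primer 1: A+T=8, G+C=9 → Tm = 2(8)+4(9) = 52°C
Primer 2: A+T=14, G+C=4 → Tm = 2(14)+4(4) = 44°C
52°C vs 44°C → primer 1 is higher.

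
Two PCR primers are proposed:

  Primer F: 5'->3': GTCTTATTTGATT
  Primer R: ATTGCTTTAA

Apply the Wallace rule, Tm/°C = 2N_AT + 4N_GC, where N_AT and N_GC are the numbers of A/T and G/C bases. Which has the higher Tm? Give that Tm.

Primer F, 32°C

Primer F: A+T=10, G+C=3 → Tm = 2(10)+4(3) = 32°C
Primer R: A+T=8, G+C=2 → Tm = 2(8)+4(2) = 24°C
32°C vs 24°C → primer F is higher.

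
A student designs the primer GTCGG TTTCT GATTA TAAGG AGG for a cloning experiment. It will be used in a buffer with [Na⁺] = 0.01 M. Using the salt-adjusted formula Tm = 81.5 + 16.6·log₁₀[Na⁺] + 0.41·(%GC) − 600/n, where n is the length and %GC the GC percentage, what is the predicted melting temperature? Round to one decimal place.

40.0°C

Length n = 23. Counting bases: A=5, G=8, T=8, C=2
G+C = 10, so %GC = 10/23 × 100 = 43.478%
Salt term: 16.6 × (-2) = -33.2
GC term: 0.41 × 43.478 = 17.826; length term: −600/23 = −26.087
Tm = 81.5 + (-33.2) + 17.826 − 26.087 = 40.039 → 40.0°C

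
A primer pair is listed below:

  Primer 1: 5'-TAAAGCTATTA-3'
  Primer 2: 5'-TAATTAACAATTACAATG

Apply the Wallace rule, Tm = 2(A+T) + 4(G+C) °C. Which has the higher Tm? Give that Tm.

Primer 1: A+T=9, G+C=2 → Tm = 2(9)+4(2) = 26°C
Primer 2: A+T=15, G+C=3 → Tm = 2(15)+4(3) = 42°C
26°C vs 42°C → primer 2 is higher.

Primer 2, 42°C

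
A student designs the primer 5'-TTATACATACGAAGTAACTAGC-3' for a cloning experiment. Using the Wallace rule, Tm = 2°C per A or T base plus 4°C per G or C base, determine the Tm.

58°C

Counting bases: A=9, T=6, C=4, G=3
So N_AT = 15 and N_GC = 7.
Tm = 2(15) + 4(7) = 30 + 28 = 58°C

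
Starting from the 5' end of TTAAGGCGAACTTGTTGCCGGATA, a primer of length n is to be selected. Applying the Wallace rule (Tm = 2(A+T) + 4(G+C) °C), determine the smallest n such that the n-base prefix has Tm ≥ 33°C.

n = 12

First 11 bases: TTAAGGCGAAC → Tm = 32°C (< 33°C)
First 12 bases: TTAAGGCGAACT → Tm = 34°C (≥ 33°C)
Each additional base adds 2°C (A/T) or 4°C (G/C), so Tm is non-decreasing in n; n = 12 is the first length to reach 33°C.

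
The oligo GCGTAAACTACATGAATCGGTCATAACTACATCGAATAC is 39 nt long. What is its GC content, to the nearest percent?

38%

Counting bases: C=9, A=15, G=6, T=9
G+C = 6 + 9 = 15 out of 39 bases
%GC = 15/39 × 100 = 38.46% ≈ 38%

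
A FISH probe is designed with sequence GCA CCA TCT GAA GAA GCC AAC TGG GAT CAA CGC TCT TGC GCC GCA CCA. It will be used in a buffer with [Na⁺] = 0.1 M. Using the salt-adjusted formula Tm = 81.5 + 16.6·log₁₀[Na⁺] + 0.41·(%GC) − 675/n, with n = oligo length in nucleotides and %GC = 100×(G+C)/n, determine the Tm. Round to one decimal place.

Length n = 48. Counting bases: C=17, A=13, T=7, G=11
G+C = 28, so %GC = 28/48 × 100 = 58.333%
Salt term: 16.6 × (-1) = -16.6
GC term: 0.41 × 58.333 = 23.917; length term: −675/48 = −14.062
Tm = 81.5 + (-16.6) + 23.917 − 14.062 = 74.755 → 74.8°C

74.8°C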